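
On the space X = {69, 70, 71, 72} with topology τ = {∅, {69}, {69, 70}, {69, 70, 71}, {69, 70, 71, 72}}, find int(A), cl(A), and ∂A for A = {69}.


int(A) = {69}, cl(A) = {69, 70, 71, 72}, ∂A = {70, 71, 72}.

Closed sets in (X, τ) are complements of opens:
  closed(X, τ) = {∅, {72}, {71, 72}, {70, 71, 72}, {69, 70, 71, 72}}.
int(A) = ⋃ {U ∈ τ : U ⊆ A}. Opens contained in A: ∅, {69}.
Taking the union of these: int(A) = {69}.
cl(A) = ⋂ {C closed : A ⊆ C}. Closed sets containing A: {69, 70, 71, 72}.
Intersecting these: cl(A) = {69, 70, 71, 72}.
∂A = cl(A) ∖ int(A) = {69, 70, 71, 72} ∖ {69} = {70, 71, 72}.


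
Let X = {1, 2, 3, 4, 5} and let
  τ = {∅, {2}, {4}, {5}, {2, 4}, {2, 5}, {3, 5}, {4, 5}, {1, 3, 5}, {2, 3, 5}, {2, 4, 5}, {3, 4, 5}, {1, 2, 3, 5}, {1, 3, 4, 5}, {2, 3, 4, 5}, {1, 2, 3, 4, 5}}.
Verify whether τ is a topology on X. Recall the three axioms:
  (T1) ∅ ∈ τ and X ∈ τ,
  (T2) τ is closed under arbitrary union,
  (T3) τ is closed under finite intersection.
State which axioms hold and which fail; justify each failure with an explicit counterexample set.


τ IS a topology on X.

Axiom (T1): ∅ ∈ τ? Yes; X ∈ τ? Yes.
Axiom (T2/T3): check pairwise unions and intersections of members of τ.
All pairwise intersections and unions checked — each lies in τ. Therefore τ satisfies (T1), (T2), (T3): it IS a topology on X.


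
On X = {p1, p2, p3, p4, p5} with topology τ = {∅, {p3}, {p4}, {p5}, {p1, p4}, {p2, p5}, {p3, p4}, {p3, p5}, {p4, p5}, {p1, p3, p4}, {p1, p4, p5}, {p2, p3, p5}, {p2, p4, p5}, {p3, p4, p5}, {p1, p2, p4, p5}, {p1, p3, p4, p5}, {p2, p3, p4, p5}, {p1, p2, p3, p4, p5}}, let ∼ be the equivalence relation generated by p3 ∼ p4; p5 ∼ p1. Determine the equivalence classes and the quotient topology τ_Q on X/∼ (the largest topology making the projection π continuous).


X/∼ = {[p1=p5], [p2], [p3=p4]}; |τ_Q| = 4.

Equivalence classes: [p1=p5], [p2], [p3=p4].
Quotient map π: X → X/∼ sends p1 ↦ [p1=p5], p2 ↦ [p2], p3 ↦ [p3=p4], p4 ↦ [p3=p4], p5 ↦ [p1=p5].
For each subset V ⊆ X/∼, compute π^{-1}(V) ⊆ X and check whether π^{-1}(V) ∈ τ. V is open in τ_Q iff π^{-1}(V) ∈ τ.
  V = {}: π^{-1}(V) = ∅ ∈ τ ✓.
  V = {[p1=p5]}: π^{-1}(V) = {p1, p5} ∉ τ ✗.
  V = {[p2]}: π^{-1}(V) = {p2} ∉ τ ✗.
  V = {[p1=p5], [p2]}: π^{-1}(V) = {p1, p2, p5} ∉ τ ✗.
  V = {[p3=p4]}: π^{-1}(V) = {p3, p4} ∈ τ ✓.
  V = {[p1=p5], [p3=p4]}: π^{-1}(V) = {p1, p3, p4, p5} ∈ τ ✓.
  V = {[p2], [p3=p4]}: π^{-1}(V) = {p2, p3, p4} ∉ τ ✗.
  V = {[p1=p5], [p2], [p3=p4]}: π^{-1}(V) = {p1, p2, p3, p4, p5} ∈ τ ✓.
Open sets in the quotient: τ_Q = {{}, {[p3=p4]}, {[p1=p5], [p3=p4]}, {[p1=p5], [p2], [p3=p4]}} (4 elements).


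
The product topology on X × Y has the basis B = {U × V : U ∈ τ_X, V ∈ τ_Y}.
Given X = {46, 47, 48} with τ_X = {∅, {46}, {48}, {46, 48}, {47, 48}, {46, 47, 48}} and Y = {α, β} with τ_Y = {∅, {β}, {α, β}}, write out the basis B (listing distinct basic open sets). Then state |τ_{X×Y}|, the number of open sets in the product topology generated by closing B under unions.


Basis B = {∅ × ∅, {46} × {β}, {48} × {β}, {46} × {α, β}, {46, 48} × {β}, {47, 48} × {β}, {48} × {α, β}, {46, 47, 48} × {β}, {46, 48} × {α, β}, {47, 48} × {α, β}, {46, 47, 48} × {α, β}}; |τ_{X×Y}| = 18.

Enumerate products U × V with U ∈ τ_X, V ∈ τ_Y (deduplicated):
  ∅ × ∅ = {} (∅)
  {46} × {β} = {(46,β)}
  {48} × {β} = {(48,β)}
  {46} × {α, β} = {(46,α), (46,β)}
  {46, 48} × {β} = {(46,β), (48,β)}
  {47, 48} × {β} = {(47,β), (48,β)}
  {48} × {α, β} = {(48,α), (48,β)}
  {46, 47, 48} × {β} = {(46,β), (47,β), (48,β)}
  {46, 48} × {α, β} = {(46,α), (46,β), (48,α), (48,β)}
  {47, 48} × {α, β} = {(47,α), (47,β), (48,α), (48,β)}
  {46, 47, 48} × {α, β} = {(46,α), (46,β), (47,α), (47,β), (48,α), (48,β)}
These 11 distinct sets form the basis B.
Close under arbitrary unions to get τ_{X×Y}; counting gives |τ_{X×Y}| = 18.


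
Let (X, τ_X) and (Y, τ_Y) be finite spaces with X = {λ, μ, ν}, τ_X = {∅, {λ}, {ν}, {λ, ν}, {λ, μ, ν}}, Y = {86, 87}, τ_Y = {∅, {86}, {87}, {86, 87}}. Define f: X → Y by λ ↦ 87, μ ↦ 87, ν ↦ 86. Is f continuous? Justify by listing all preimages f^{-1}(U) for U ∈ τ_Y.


f is NOT continuous.

Compute f^{-1}(U) for each U ∈ τ_Y:
  U = ∅: f^{-1}(U) = ∅ ∈ τ_X ✓.
  U = {86}: f^{-1}(U) = {ν} ∈ τ_X ✓.
  U = {87}: f^{-1}(U) = {λ, μ} ∉ τ_X ✗.
  U = {86, 87}: f^{-1}(U) = {λ, μ, ν} ∈ τ_X ✓.
Found U = {87} with f^{-1}(U) = {λ, μ} not in τ_X. Therefore f is NOT continuous.


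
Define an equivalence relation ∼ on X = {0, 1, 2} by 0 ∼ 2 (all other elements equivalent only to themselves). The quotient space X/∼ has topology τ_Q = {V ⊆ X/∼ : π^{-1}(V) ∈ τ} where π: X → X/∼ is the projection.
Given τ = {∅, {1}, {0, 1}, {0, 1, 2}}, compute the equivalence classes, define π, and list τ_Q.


X/∼ = {[0=2], [1]}; |τ_Q| = 3.

Equivalence classes: [0=2], [1].
Quotient map π: X → X/∼ sends 0 ↦ [0=2], 1 ↦ [1], 2 ↦ [0=2].
For each subset V ⊆ X/∼, compute π^{-1}(V) ⊆ X and check whether π^{-1}(V) ∈ τ. V is open in τ_Q iff π^{-1}(V) ∈ τ.
  V = {}: π^{-1}(V) = ∅ ∈ τ ✓.
  V = {[0=2]}: π^{-1}(V) = {0, 2} ∉ τ ✗.
  V = {[1]}: π^{-1}(V) = {1} ∈ τ ✓.
  V = {[0=2], [1]}: π^{-1}(V) = {0, 1, 2} ∈ τ ✓.
Open sets in the quotient: τ_Q = {{}, {[1]}, {[0=2], [1]}} (3 elements).


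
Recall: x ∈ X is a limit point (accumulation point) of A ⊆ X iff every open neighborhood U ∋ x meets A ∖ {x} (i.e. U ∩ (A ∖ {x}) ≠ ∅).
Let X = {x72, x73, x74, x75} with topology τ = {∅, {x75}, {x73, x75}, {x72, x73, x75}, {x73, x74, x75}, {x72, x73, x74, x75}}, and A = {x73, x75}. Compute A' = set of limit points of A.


A' = {x72, x73, x74}

For each x ∈ X, list the open sets U ∈ τ with x ∈ U, then check whether U ∩ (A ∖ {x}) ≠ ∅ for every such U.
  x = x72: opens ∋ x are {x72, x73, x75}, {x72, x73, x74, x75}; each meets A ∖ {x72}, so x IS a limit point.
  x = x73: opens ∋ x are {x73, x75}, {x72, x73, x75}, {x73, x74, x75}, {x72, x73, x74, x75}; each meets A ∖ {x73}, so x IS a limit point.
  x = x74: opens ∋ x are {x73, x74, x75}, {x72, x73, x74, x75}; each meets A ∖ {x74}, so x IS a limit point.
  x = x75: open {x75} ∋ x has {x75} ∩ (A ∖ {x75}) = ∅, so x is NOT a limit point.
Collecting: A' = {x72, x73, x74}.


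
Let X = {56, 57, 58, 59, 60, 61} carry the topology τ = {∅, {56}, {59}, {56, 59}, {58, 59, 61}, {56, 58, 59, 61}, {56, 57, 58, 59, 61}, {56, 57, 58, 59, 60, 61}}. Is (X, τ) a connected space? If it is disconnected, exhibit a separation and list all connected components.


(X, τ) is connected.

Find clopen sets (U ∈ τ with X ∖ U ∈ τ):
  U = ∅, X ∖ U = {56, 57, 58, 59, 60, 61} — both open, so U is clopen.
  U = {56, 57, 58, 59, 60, 61}, X ∖ U = ∅ — both open, so U is clopen.
Only trivial clopens (∅ and X) exist, so (X, τ) is connected.
Compute connected components by grouping points that agree on all clopens:
  component: {56, 57, 58, 59, 60, 61}


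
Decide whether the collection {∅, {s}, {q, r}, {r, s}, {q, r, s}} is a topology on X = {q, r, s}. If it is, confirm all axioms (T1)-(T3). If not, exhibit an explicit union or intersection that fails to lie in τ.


τ is NOT a topology on X.

Axiom (T1): ∅ ∈ τ? Yes; X ∈ τ? Yes.
Axiom (T2/T3): check pairwise unions and intersections of members of τ.
Counterexample for (T3): {q, r} ∩ {r, s} = {r} ∉ τ. Therefore τ is NOT a topology.


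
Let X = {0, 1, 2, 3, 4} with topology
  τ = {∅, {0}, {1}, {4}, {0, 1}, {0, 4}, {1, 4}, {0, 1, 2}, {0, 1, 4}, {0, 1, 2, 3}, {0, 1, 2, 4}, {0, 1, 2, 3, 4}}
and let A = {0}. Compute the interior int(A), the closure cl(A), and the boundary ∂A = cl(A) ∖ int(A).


int(A) = {0}, cl(A) = {0, 2, 3}, ∂A = {2, 3}.

Closed sets in (X, τ) are complements of opens:
  closed(X, τ) = {∅, {3}, {4}, {2, 3}, {3, 4}, {0, 2, 3}, {1, 2, 3}, {2, 3, 4}, {0, 1, 2, 3}, {0, 2, 3, 4}, {1, 2, 3, 4}, {0, 1, 2, 3, 4}}.
int(A) = ⋃ {U ∈ τ : U ⊆ A}. Opens contained in A: ∅, {0}.
Taking the union of these: int(A) = {0}.
cl(A) = ⋂ {C closed : A ⊆ C}. Closed sets containing A: {0, 2, 3}, {0, 1, 2, 3}, {0, 2, 3, 4}, {0, 1, 2, 3, 4}.
Intersecting these: cl(A) = {0, 2, 3}.
∂A = cl(A) ∖ int(A) = {0, 2, 3} ∖ {0} = {2, 3}.


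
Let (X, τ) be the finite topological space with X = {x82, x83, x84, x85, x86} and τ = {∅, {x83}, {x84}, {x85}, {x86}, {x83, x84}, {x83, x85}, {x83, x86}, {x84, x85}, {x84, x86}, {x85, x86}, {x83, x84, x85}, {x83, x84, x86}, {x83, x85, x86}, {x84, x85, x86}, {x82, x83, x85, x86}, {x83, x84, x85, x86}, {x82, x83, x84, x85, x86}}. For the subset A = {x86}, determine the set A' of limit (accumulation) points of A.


A' = {x82}

For each x ∈ X, list the open sets U ∈ τ with x ∈ U, then check whether U ∩ (A ∖ {x}) ≠ ∅ for every such U.
  x = x82: opens ∋ x are {x82, x83, x85, x86}, {x82, x83, x84, x85, x86}; each meets A ∖ {x82}, so x IS a limit point.
  x = x83: open {x83} ∋ x has {x83} ∩ (A ∖ {x83}) = ∅, so x is NOT a limit point.
  x = x84: open {x84} ∋ x has {x84} ∩ (A ∖ {x84}) = ∅, so x is NOT a limit point.
  x = x85: open {x85} ∋ x has {x85} ∩ (A ∖ {x85}) = ∅, so x is NOT a limit point.
  x = x86: open {x86} ∋ x has {x86} ∩ (A ∖ {x86}) = ∅, so x is NOT a limit point.
Collecting: A' = {x82}.


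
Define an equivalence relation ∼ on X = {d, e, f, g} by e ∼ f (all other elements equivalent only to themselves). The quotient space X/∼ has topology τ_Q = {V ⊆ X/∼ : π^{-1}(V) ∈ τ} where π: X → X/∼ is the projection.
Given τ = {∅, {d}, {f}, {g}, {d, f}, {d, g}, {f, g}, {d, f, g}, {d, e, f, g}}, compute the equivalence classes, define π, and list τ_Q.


X/∼ = {[d], [e=f], [g]}; |τ_Q| = 5.

Equivalence classes: [d], [e=f], [g].
Quotient map π: X → X/∼ sends d ↦ [d], e ↦ [e=f], f ↦ [e=f], g ↦ [g].
For each subset V ⊆ X/∼, compute π^{-1}(V) ⊆ X and check whether π^{-1}(V) ∈ τ. V is open in τ_Q iff π^{-1}(V) ∈ τ.
  V = {}: π^{-1}(V) = ∅ ∈ τ ✓.
  V = {[d]}: π^{-1}(V) = {d} ∈ τ ✓.
  V = {[e=f]}: π^{-1}(V) = {e, f} ∉ τ ✗.
  V = {[d], [e=f]}: π^{-1}(V) = {d, e, f} ∉ τ ✗.
  V = {[g]}: π^{-1}(V) = {g} ∈ τ ✓.
  V = {[d], [g]}: π^{-1}(V) = {d, g} ∈ τ ✓.
  V = {[e=f], [g]}: π^{-1}(V) = {e, f, g} ∉ τ ✗.
  V = {[d], [e=f], [g]}: π^{-1}(V) = {d, e, f, g} ∈ τ ✓.
Open sets in the quotient: τ_Q = {{}, {[d]}, {[g]}, {[d], [g]}, {[d], [e=f], [g]}} (5 elements).


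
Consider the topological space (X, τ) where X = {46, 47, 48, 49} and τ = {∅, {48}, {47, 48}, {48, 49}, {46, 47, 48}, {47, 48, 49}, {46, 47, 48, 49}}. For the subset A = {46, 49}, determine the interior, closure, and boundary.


int(A) = ∅, cl(A) = {46, 49}, ∂A = {46, 49}.

Closed sets in (X, τ) are complements of opens:
  closed(X, τ) = {∅, {46}, {49}, {46, 47}, {46, 49}, {46, 47, 49}, {46, 47, 48, 49}}.
int(A) = ⋃ {U ∈ τ : U ⊆ A}. Opens contained in A: ∅.
Taking the union of these: int(A) = ∅.
cl(A) = ⋂ {C closed : A ⊆ C}. Closed sets containing A: {46, 49}, {46, 47, 49}, {46, 47, 48, 49}.
Intersecting these: cl(A) = {46, 49}.
∂A = cl(A) ∖ int(A) = {46, 49} ∖ ∅ = {46, 49}.


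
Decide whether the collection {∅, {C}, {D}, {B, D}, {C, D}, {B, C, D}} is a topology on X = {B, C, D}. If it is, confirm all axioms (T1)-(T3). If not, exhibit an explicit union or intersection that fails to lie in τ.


τ IS a topology on X.

Axiom (T1): ∅ ∈ τ? Yes; X ∈ τ? Yes.
Axiom (T2/T3): check pairwise unions and intersections of members of τ.
All pairwise intersections and unions checked — each lies in τ. Therefore τ satisfies (T1), (T2), (T3): it IS a topology on X.


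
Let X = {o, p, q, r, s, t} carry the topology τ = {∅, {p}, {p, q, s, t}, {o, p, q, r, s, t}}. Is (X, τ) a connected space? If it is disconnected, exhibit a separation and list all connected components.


(X, τ) is connected.

Find clopen sets (U ∈ τ with X ∖ U ∈ τ):
  U = ∅, X ∖ U = {o, p, q, r, s, t} — both open, so U is clopen.
  U = {o, p, q, r, s, t}, X ∖ U = ∅ — both open, so U is clopen.
Only trivial clopens (∅ and X) exist, so (X, τ) is connected.
Compute connected components by grouping points that agree on all clopens:
  component: {o, p, q, r, s, t}


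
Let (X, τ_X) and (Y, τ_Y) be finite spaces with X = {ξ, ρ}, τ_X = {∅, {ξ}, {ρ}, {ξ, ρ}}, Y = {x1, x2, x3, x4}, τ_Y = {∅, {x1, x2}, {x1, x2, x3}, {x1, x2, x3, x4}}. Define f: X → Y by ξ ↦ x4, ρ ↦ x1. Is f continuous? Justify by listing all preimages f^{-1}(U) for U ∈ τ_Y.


f IS continuous.

Compute f^{-1}(U) for each U ∈ τ_Y:
  U = ∅: f^{-1}(U) = ∅ ∈ τ_X ✓.
  U = {x1, x2}: f^{-1}(U) = {ρ} ∈ τ_X ✓.
  U = {x1, x2, x3}: f^{-1}(U) = {ρ} ∈ τ_X ✓.
  U = {x1, x2, x3, x4}: f^{-1}(U) = {ξ, ρ} ∈ τ_X ✓.
Every preimage lies in τ_X, so f IS continuous.


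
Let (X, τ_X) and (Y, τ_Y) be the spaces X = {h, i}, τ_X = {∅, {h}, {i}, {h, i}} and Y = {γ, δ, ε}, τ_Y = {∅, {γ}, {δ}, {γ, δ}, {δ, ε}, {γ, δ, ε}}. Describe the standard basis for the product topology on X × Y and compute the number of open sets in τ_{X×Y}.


Basis B = {∅ × ∅, {h} × {γ}, {h} × {δ}, {i} × {γ}, {i} × {δ}, {h} × {γ, δ}, {h, i} × {γ}, {h} × {δ, ε}, {h, i} × {δ}, {i} × {γ, δ}, {i} × {δ, ε}, {h} × {γ, δ, ε}, {i} × {γ, δ, ε}, {h, i} × {γ, δ}, {h, i} × {δ, ε}, {h, i} × {γ, δ, ε}}; |τ_{X×Y}| = 36.

Enumerate products U × V with U ∈ τ_X, V ∈ τ_Y (deduplicated):
  ∅ × ∅ = {} (∅)
  {h} × {γ} = {(h,γ)}
  {h} × {δ} = {(h,δ)}
  {i} × {γ} = {(i,γ)}
  {i} × {δ} = {(i,δ)}
  {h} × {γ, δ} = {(h,γ), (h,δ)}
  {h, i} × {γ} = {(h,γ), (i,γ)}
  {h} × {δ, ε} = {(h,δ), (h,ε)}
  {h, i} × {δ} = {(h,δ), (i,δ)}
  {i} × {γ, δ} = {(i,γ), (i,δ)}
  {i} × {δ, ε} = {(i,δ), (i,ε)}
  {h} × {γ, δ, ε} = {(h,γ), (h,δ), (h,ε)}
  {i} × {γ, δ, ε} = {(i,γ), (i,δ), (i,ε)}
  {h, i} × {γ, δ} = {(h,γ), (h,δ), (i,γ), (i,δ)}
  {h, i} × {δ, ε} = {(h,δ), (h,ε), (i,δ), (i,ε)}
  {h, i} × {γ, δ, ε} = {(h,γ), (h,δ), (h,ε), (i,γ), (i,δ), (i,ε)}
These 16 distinct sets form the basis B.
Close under arbitrary unions to get τ_{X×Y}; counting gives |τ_{X×Y}| = 36.


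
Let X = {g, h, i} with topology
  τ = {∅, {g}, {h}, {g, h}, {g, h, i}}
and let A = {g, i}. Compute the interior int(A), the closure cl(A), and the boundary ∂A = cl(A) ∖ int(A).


int(A) = {g}, cl(A) = {g, i}, ∂A = {i}.

Closed sets in (X, τ) are complements of opens:
  closed(X, τ) = {∅, {i}, {g, i}, {h, i}, {g, h, i}}.
int(A) = ⋃ {U ∈ τ : U ⊆ A}. Opens contained in A: ∅, {g}.
Taking the union of these: int(A) = {g}.
cl(A) = ⋂ {C closed : A ⊆ C}. Closed sets containing A: {g, i}, {g, h, i}.
Intersecting these: cl(A) = {g, i}.
∂A = cl(A) ∖ int(A) = {g, i} ∖ {g} = {i}.


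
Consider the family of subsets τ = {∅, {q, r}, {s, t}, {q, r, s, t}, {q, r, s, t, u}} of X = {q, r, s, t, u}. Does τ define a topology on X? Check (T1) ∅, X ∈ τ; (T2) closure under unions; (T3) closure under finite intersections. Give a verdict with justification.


τ IS a topology on X.

Axiom (T1): ∅ ∈ τ? Yes; X ∈ τ? Yes.
Axiom (T2/T3): check pairwise unions and intersections of members of τ.
All pairwise intersections and unions checked — each lies in τ. Therefore τ satisfies (T1), (T2), (T3): it IS a topology on X.


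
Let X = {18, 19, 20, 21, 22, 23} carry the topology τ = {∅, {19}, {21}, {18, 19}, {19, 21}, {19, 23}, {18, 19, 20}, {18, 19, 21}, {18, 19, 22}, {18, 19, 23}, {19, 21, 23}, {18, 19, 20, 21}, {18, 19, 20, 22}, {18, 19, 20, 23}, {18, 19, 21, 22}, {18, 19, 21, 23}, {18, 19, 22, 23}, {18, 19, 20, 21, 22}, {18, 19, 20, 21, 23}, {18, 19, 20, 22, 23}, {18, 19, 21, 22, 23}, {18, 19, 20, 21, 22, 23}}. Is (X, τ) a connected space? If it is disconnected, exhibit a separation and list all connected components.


(X, τ) is disconnected; components = [{21}, {18, 19, 20, 22, 23}].

Find clopen sets (U ∈ τ with X ∖ U ∈ τ):
  U = ∅, X ∖ U = {18, 19, 20, 21, 22, 23} — both open, so U is clopen.
  U = {21}, X ∖ U = {18, 19, 20, 22, 23} — both open, so U is clopen.
  U = {18, 19, 20, 22, 23}, X ∖ U = {21} — both open, so U is clopen.
  U = {18, 19, 20, 21, 22, 23}, X ∖ U = ∅ — both open, so U is clopen.
Nontrivial clopen(s) exist: e.g. {18, 19, 20, 22, 23}. So (X, τ) is disconnected.
Compute connected components by grouping points that agree on all clopens:
  component: {21}
  component: {18, 19, 20, 22, 23}


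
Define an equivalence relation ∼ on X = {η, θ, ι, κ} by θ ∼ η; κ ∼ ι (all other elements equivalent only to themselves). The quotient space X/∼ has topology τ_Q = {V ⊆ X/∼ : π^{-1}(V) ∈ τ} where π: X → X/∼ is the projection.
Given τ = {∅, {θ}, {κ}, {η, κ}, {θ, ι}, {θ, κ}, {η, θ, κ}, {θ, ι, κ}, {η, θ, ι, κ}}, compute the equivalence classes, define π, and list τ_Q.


X/∼ = {[η=θ], [ι=κ]}; |τ_Q| = 2.

Equivalence classes: [η=θ], [ι=κ].
Quotient map π: X → X/∼ sends η ↦ [η=θ], θ ↦ [η=θ], ι ↦ [ι=κ], κ ↦ [ι=κ].
For each subset V ⊆ X/∼, compute π^{-1}(V) ⊆ X and check whether π^{-1}(V) ∈ τ. V is open in τ_Q iff π^{-1}(V) ∈ τ.
  V = {}: π^{-1}(V) = ∅ ∈ τ ✓.
  V = {[η=θ]}: π^{-1}(V) = {η, θ} ∉ τ ✗.
  V = {[ι=κ]}: π^{-1}(V) = {ι, κ} ∉ τ ✗.
  V = {[η=θ], [ι=κ]}: π^{-1}(V) = {η, θ, ι, κ} ∈ τ ✓.
Open sets in the quotient: τ_Q = {{}, {[η=θ], [ι=κ]}} (2 elements).


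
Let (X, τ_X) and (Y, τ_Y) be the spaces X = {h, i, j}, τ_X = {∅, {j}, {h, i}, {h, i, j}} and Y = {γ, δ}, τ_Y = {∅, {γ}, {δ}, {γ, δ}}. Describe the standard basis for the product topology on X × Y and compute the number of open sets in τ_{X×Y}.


Basis B = {∅ × ∅, {j} × {γ}, {j} × {δ}, {h, i} × {γ}, {h, i} × {δ}, {j} × {γ, δ}, {h, i, j} × {γ}, {h, i, j} × {δ}, {h, i} × {γ, δ}, {h, i, j} × {γ, δ}}; |τ_{X×Y}| = 16.

Enumerate products U × V with U ∈ τ_X, V ∈ τ_Y (deduplicated):
  ∅ × ∅ = {} (∅)
  {j} × {γ} = {(j,γ)}
  {j} × {δ} = {(j,δ)}
  {h, i} × {γ} = {(h,γ), (i,γ)}
  {h, i} × {δ} = {(h,δ), (i,δ)}
  {j} × {γ, δ} = {(j,γ), (j,δ)}
  {h, i, j} × {γ} = {(h,γ), (i,γ), (j,γ)}
  {h, i, j} × {δ} = {(h,δ), (i,δ), (j,δ)}
  {h, i} × {γ, δ} = {(h,γ), (h,δ), (i,γ), (i,δ)}
  {h, i, j} × {γ, δ} = {(h,γ), (h,δ), (i,γ), (i,δ), (j,γ), (j,δ)}
These 10 distinct sets form the basis B.
Close under arbitrary unions to get τ_{X×Y}; counting gives |τ_{X×Y}| = 16.


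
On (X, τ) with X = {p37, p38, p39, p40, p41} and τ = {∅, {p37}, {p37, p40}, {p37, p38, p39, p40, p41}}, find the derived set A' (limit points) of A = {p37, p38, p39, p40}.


A' = {p38, p39, p40, p41}

For each x ∈ X, list the open sets U ∈ τ with x ∈ U, then check whether U ∩ (A ∖ {x}) ≠ ∅ for every such U.
  x = p37: open {p37} ∋ x has {p37} ∩ (A ∖ {p37}) = ∅, so x is NOT a limit point.
  x = p38: opens ∋ x are {p37, p38, p39, p40, p41}; each meets A ∖ {p38}, so x IS a limit point.
  x = p39: opens ∋ x are {p37, p38, p39, p40, p41}; each meets A ∖ {p39}, so x IS a limit point.
  x = p40: opens ∋ x are {p37, p40}, {p37, p38, p39, p40, p41}; each meets A ∖ {p40}, so x IS a limit point.
  x = p41: opens ∋ x are {p37, p38, p39, p40, p41}; each meets A ∖ {p41}, so x IS a limit point.
Collecting: A' = {p38, p39, p40, p41}.


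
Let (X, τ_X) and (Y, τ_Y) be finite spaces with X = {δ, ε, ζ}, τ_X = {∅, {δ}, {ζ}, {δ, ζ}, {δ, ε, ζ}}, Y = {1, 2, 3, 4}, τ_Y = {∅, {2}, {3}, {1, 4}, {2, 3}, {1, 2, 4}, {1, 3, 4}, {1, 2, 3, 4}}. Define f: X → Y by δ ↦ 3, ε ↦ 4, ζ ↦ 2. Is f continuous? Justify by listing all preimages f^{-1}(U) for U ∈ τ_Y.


f is NOT continuous.

Compute f^{-1}(U) for each U ∈ τ_Y:
  U = ∅: f^{-1}(U) = ∅ ∈ τ_X ✓.
  U = {2}: f^{-1}(U) = {ζ} ∈ τ_X ✓.
  U = {3}: f^{-1}(U) = {δ} ∈ τ_X ✓.
  U = {1, 4}: f^{-1}(U) = {ε} ∉ τ_X ✗.
  U = {2, 3}: f^{-1}(U) = {δ, ζ} ∈ τ_X ✓.
  U = {1, 2, 4}: f^{-1}(U) = {ε, ζ} ∉ τ_X ✗.
  U = {1, 3, 4}: f^{-1}(U) = {δ, ε} ∉ τ_X ✗.
  U = {1, 2, 3, 4}: f^{-1}(U) = {δ, ε, ζ} ∈ τ_X ✓.
Found U = {1, 4} with f^{-1}(U) = {ε} not in τ_X. Therefore f is NOT continuous.


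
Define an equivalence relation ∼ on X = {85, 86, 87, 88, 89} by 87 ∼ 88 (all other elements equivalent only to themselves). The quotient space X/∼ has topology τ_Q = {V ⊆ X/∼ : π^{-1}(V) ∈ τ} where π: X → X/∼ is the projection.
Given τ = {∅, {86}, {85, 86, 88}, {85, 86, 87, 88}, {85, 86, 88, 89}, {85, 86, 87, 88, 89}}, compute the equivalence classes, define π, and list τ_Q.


X/∼ = {[85], [86], [87=88], [89]}; |τ_Q| = 4.

Equivalence classes: [85], [86], [87=88], [89].
Quotient map π: X → X/∼ sends 85 ↦ [85], 86 ↦ [86], 87 ↦ [87=88], 88 ↦ [87=88], 89 ↦ [89].
For each subset V ⊆ X/∼, compute π^{-1}(V) ⊆ X and check whether π^{-1}(V) ∈ τ. V is open in τ_Q iff π^{-1}(V) ∈ τ.
  V = {}: π^{-1}(V) = ∅ ∈ τ ✓.
  V = {[85]}: π^{-1}(V) = {85} ∉ τ ✗.
  V = {[86]}: π^{-1}(V) = {86} ∈ τ ✓.
  V = {[85], [86]}: π^{-1}(V) = {85, 86} ∉ τ ✗.
  V = {[87=88]}: π^{-1}(V) = {87, 88} ∉ τ ✗.
  V = {[85], [87=88]}: π^{-1}(V) = {85, 87, 88} ∉ τ ✗.
  V = {[86], [87=88]}: π^{-1}(V) = {86, 87, 88} ∉ τ ✗.
  V = {[85], [86], [87=88]}: π^{-1}(V) = {85, 86, 87, 88} ∈ τ ✓.
  V = {[89]}: π^{-1}(V) = {89} ∉ τ ✗.
  V = {[85], [89]}: π^{-1}(V) = {85, 89} ∉ τ ✗.
  V = {[86], [89]}: π^{-1}(V) = {86, 89} ∉ τ ✗.
  V = {[85], [86], [89]}: π^{-1}(V) = {85, 86, 89} ∉ τ ✗.
  V = {[87=88], [89]}: π^{-1}(V) = {87, 88, 89} ∉ τ ✗.
  V = {[85], [87=88], [89]}: π^{-1}(V) = {85, 87, 88, 89} ∉ τ ✗.
  V = {[86], [87=88], [89]}: π^{-1}(V) = {86, 87, 88, 89} ∉ τ ✗.
  V = {[85], [86], [87=88], [89]}: π^{-1}(V) = {85, 86, 87, 88, 89} ∈ τ ✓.
Open sets in the quotient: τ_Q = {{}, {[86]}, {[85], [86], [87=88]}, {[85], [86], [87=88], [89]}} (4 elements).


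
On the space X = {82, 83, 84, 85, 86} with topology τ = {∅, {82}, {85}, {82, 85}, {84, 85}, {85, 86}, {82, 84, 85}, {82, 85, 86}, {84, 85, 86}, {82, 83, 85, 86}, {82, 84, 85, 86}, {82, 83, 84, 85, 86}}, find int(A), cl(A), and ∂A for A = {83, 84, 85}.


int(A) = {84, 85}, cl(A) = {83, 84, 85, 86}, ∂A = {83, 86}.

Closed sets in (X, τ) are complements of opens:
  closed(X, τ) = {∅, {83}, {84}, {82, 83}, {83, 84}, {83, 86}, {82, 83, 84}, {82, 83, 86}, {83, 84, 86}, {82, 83, 84, 86}, {83, 84, 85, 86}, {82, 83, 84, 85, 86}}.
int(A) = ⋃ {U ∈ τ : U ⊆ A}. Opens contained in A: ∅, {85}, {84, 85}.
Taking the union of these: int(A) = {84, 85}.
cl(A) = ⋂ {C closed : A ⊆ C}. Closed sets containing A: {83, 84, 85, 86}, {82, 83, 84, 85, 86}.
Intersecting these: cl(A) = {83, 84, 85, 86}.
∂A = cl(A) ∖ int(A) = {83, 84, 85, 86} ∖ {84, 85} = {83, 86}.


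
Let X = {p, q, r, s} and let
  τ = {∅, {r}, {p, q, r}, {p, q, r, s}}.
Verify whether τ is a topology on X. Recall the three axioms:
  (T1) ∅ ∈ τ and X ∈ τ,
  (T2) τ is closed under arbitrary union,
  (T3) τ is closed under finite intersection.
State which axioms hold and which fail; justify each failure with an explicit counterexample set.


τ IS a topology on X.

Axiom (T1): ∅ ∈ τ? Yes; X ∈ τ? Yes.
Axiom (T2/T3): check pairwise unions and intersections of members of τ.
All pairwise intersections and unions checked — each lies in τ. Therefore τ satisfies (T1), (T2), (T3): it IS a topology on X.


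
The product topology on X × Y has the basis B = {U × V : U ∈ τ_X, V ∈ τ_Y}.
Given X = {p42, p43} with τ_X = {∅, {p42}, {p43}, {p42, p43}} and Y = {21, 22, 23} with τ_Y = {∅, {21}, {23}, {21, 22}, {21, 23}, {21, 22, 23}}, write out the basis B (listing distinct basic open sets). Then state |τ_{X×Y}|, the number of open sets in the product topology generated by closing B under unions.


Basis B = {∅ × ∅, {p42} × {21}, {p42} × {23}, {p43} × {21}, {p43} × {23}, {p42} × {21, 22}, {p42} × {21, 23}, {p42, p43} × {21}, {p42, p43} × {23}, {p43} × {21, 22}, {p43} × {21, 23}, {p42} × {21, 22, 23}, {p43} × {21, 22, 23}, {p42, p43} × {21, 22}, {p42, p43} × {21, 23}, {p42, p43} × {21, 22, 23}}; |τ_{X×Y}| = 36.

Enumerate products U × V with U ∈ τ_X, V ∈ τ_Y (deduplicated):
  ∅ × ∅ = {} (∅)
  {p42} × {21} = {(p42,21)}
  {p42} × {23} = {(p42,23)}
  {p43} × {21} = {(p43,21)}
  {p43} × {23} = {(p43,23)}
  {p42} × {21, 22} = {(p42,21), (p42,22)}
  {p42} × {21, 23} = {(p42,21), (p42,23)}
  {p42, p43} × {21} = {(p42,21), (p43,21)}
  {p42, p43} × {23} = {(p42,23), (p43,23)}
  {p43} × {21, 22} = {(p43,21), (p43,22)}
  {p43} × {21, 23} = {(p43,21), (p43,23)}
  {p42} × {21, 22, 23} = {(p42,21), (p42,22), (p42,23)}
  {p43} × {21, 22, 23} = {(p43,21), (p43,22), (p43,23)}
  {p42, p43} × {21, 22} = {(p42,21), (p42,22), (p43,21), (p43,22)}
  {p42, p43} × {21, 23} = {(p42,21), (p42,23), (p43,21), (p43,23)}
  {p42, p43} × {21, 22, 23} = {(p42,21), (p42,22), (p42,23), (p43,21), (p43,22), (p43,23)}
These 16 distinct sets form the basis B.
Close under arbitrary unions to get τ_{X×Y}; counting gives |τ_{X×Y}| = 36.


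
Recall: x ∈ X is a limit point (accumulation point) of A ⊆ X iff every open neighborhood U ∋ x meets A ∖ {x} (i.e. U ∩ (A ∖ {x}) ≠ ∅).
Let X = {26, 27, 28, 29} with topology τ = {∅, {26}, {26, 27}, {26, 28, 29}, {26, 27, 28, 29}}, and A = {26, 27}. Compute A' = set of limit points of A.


A' = {27, 28, 29}

For each x ∈ X, list the open sets U ∈ τ with x ∈ U, then check whether U ∩ (A ∖ {x}) ≠ ∅ for every such U.
  x = 26: open {26} ∋ x has {26} ∩ (A ∖ {26}) = ∅, so x is NOT a limit point.
  x = 27: opens ∋ x are {26, 27}, {26, 27, 28, 29}; each meets A ∖ {27}, so x IS a limit point.
  x = 28: opens ∋ x are {26, 28, 29}, {26, 27, 28, 29}; each meets A ∖ {28}, so x IS a limit point.
  x = 29: opens ∋ x are {26, 28, 29}, {26, 27, 28, 29}; each meets A ∖ {29}, so x IS a limit point.
Collecting: A' = {27, 28, 29}.


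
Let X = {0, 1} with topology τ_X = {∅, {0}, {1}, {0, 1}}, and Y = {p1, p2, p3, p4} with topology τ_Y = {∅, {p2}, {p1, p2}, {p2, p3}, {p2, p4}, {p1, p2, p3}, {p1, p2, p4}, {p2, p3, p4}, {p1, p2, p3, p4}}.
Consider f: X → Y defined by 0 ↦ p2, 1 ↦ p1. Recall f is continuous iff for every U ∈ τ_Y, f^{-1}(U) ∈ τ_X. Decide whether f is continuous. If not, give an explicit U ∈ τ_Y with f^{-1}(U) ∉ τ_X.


f IS continuous.

Compute f^{-1}(U) for each U ∈ τ_Y:
  U = ∅: f^{-1}(U) = ∅ ∈ τ_X ✓.
  U = {p2}: f^{-1}(U) = {0} ∈ τ_X ✓.
  U = {p1, p2}: f^{-1}(U) = {0, 1} ∈ τ_X ✓.
  U = {p2, p3}: f^{-1}(U) = {0} ∈ τ_X ✓.
  U = {p2, p4}: f^{-1}(U) = {0} ∈ τ_X ✓.
  U = {p1, p2, p3}: f^{-1}(U) = {0, 1} ∈ τ_X ✓.
  U = {p1, p2, p4}: f^{-1}(U) = {0, 1} ∈ τ_X ✓.
  U = {p2, p3, p4}: f^{-1}(U) = {0} ∈ τ_X ✓.
  U = {p1, p2, p3, p4}: f^{-1}(U) = {0, 1} ∈ τ_X ✓.
Every preimage lies in τ_X, so f IS continuous.


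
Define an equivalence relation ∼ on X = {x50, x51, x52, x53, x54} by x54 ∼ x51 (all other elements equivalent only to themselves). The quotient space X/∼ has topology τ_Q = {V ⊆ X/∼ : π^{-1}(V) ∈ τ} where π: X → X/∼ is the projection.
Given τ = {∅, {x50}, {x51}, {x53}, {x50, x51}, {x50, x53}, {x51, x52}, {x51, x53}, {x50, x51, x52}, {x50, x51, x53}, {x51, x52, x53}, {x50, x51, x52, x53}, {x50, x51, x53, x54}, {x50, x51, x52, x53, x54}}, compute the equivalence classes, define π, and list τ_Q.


X/∼ = {[x50], [x51=x54], [x52], [x53]}; |τ_Q| = 6.

Equivalence classes: [x50], [x51=x54], [x52], [x53].
Quotient map π: X → X/∼ sends x50 ↦ [x50], x51 ↦ [x51=x54], x52 ↦ [x52], x53 ↦ [x53], x54 ↦ [x51=x54].
For each subset V ⊆ X/∼, compute π^{-1}(V) ⊆ X and check whether π^{-1}(V) ∈ τ. V is open in τ_Q iff π^{-1}(V) ∈ τ.
  V = {}: π^{-1}(V) = ∅ ∈ τ ✓.
  V = {[x50]}: π^{-1}(V) = {x50} ∈ τ ✓.
  V = {[x51=x54]}: π^{-1}(V) = {x51, x54} ∉ τ ✗.
  V = {[x50], [x51=x54]}: π^{-1}(V) = {x50, x51, x54} ∉ τ ✗.
  V = {[x52]}: π^{-1}(V) = {x52} ∉ τ ✗.
  V = {[x50], [x52]}: π^{-1}(V) = {x50, x52} ∉ τ ✗.
  V = {[x51=x54], [x52]}: π^{-1}(V) = {x51, x52, x54} ∉ τ ✗.
  V = {[x50], [x51=x54], [x52]}: π^{-1}(V) = {x50, x51, x52, x54} ∉ τ ✗.
  V = {[x53]}: π^{-1}(V) = {x53} ∈ τ ✓.
  V = {[x50], [x53]}: π^{-1}(V) = {x50, x53} ∈ τ ✓.
  V = {[x51=x54], [x53]}: π^{-1}(V) = {x51, x53, x54} ∉ τ ✗.
  V = {[x50], [x51=x54], [x53]}: π^{-1}(V) = {x50, x51, x53, x54} ∈ τ ✓.
  V = {[x52], [x53]}: π^{-1}(V) = {x52, x53} ∉ τ ✗.
  V = {[x50], [x52], [x53]}: π^{-1}(V) = {x50, x52, x53} ∉ τ ✗.
  V = {[x51=x54], [x52], [x53]}: π^{-1}(V) = {x51, x52, x53, x54} ∉ τ ✗.
  V = {[x50], [x51=x54], [x52], [x53]}: π^{-1}(V) = {x50, x51, x52, x53, x54} ∈ τ ✓.
Open sets in the quotient: τ_Q = {{}, {[x50]}, {[x53]}, {[x50], [x53]}, {[x50], [x51=x54], [x53]}, {[x50], [x51=x54], [x52], [x53]}} (6 elements).


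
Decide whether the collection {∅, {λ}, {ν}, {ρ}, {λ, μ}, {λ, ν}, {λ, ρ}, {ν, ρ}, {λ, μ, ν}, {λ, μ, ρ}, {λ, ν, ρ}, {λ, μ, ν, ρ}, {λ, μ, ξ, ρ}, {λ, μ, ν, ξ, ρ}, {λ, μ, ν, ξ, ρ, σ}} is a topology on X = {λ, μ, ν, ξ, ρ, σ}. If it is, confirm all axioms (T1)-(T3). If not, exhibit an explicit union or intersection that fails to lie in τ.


τ IS a topology on X.

Axiom (T1): ∅ ∈ τ? Yes; X ∈ τ? Yes.
Axiom (T2/T3): check pairwise unions and intersections of members of τ.
All pairwise intersections and unions checked — each lies in τ. Therefore τ satisfies (T1), (T2), (T3): it IS a topology on X.


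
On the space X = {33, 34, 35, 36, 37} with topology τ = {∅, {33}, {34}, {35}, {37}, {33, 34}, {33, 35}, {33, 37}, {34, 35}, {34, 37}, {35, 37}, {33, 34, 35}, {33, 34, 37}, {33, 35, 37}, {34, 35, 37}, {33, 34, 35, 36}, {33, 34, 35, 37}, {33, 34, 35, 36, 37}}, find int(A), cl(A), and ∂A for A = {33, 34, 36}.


int(A) = {33, 34}, cl(A) = {33, 34, 36}, ∂A = {36}.

Closed sets in (X, τ) are complements of opens:
  closed(X, τ) = {∅, {36}, {37}, {33, 36}, {34, 36}, {35, 36}, {36, 37}, {33, 34, 36}, {33, 35, 36}, {33, 36, 37}, {34, 35, 36}, {34, 36, 37}, {35, 36, 37}, {33, 34, 35, 36}, {33, 34, 36, 37}, {33, 35, 36, 37}, {34, 35, 36, 37}, {33, 34, 35, 36, 37}}.
int(A) = ⋃ {U ∈ τ : U ⊆ A}. Opens contained in A: ∅, {33}, {34}, {33, 34}.
Taking the union of these: int(A) = {33, 34}.
cl(A) = ⋂ {C closed : A ⊆ C}. Closed sets containing A: {33, 34, 36}, {33, 34, 35, 36}, {33, 34, 36, 37}, {33, 34, 35, 36, 37}.
Intersecting these: cl(A) = {33, 34, 36}.
∂A = cl(A) ∖ int(A) = {33, 34, 36} ∖ {33, 34} = {36}.


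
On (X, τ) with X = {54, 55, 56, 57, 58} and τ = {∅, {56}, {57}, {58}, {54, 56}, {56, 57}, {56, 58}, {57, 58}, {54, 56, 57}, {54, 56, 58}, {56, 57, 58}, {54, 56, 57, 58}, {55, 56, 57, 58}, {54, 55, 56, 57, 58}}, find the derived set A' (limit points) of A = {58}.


A' = {55}

For each x ∈ X, list the open sets U ∈ τ with x ∈ U, then check whether U ∩ (A ∖ {x}) ≠ ∅ for every such U.
  x = 54: open {54, 56} ∋ x has {54, 56} ∩ (A ∖ {54}) = ∅, so x is NOT a limit point.
  x = 55: opens ∋ x are {55, 56, 57, 58}, {54, 55, 56, 57, 58}; each meets A ∖ {55}, so x IS a limit point.
  x = 56: open {56} ∋ x has {56} ∩ (A ∖ {56}) = ∅, so x is NOT a limit point.
  x = 57: open {57} ∋ x has {57} ∩ (A ∖ {57}) = ∅, so x is NOT a limit point.
  x = 58: open {58} ∋ x has {58} ∩ (A ∖ {58}) = ∅, so x is NOT a limit point.
Collecting: A' = {55}.


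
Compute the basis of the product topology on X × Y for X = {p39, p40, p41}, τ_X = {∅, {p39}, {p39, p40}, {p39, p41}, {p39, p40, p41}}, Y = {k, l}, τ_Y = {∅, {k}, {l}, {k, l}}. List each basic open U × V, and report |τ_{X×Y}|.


Basis B = {∅ × ∅, {p39} × {k}, {p39} × {l}, {p39} × {k, l}, {p39, p40} × {k}, {p39, p41} × {k}, {p39, p40} × {l}, {p39, p41} × {l}, {p39, p40, p41} × {k}, {p39, p40, p41} × {l}, {p39, p40} × {k, l}, {p39, p41} × {k, l}, {p39, p40, p41} × {k, l}}; |τ_{X×Y}| = 25.

Enumerate products U × V with U ∈ τ_X, V ∈ τ_Y (deduplicated):
  ∅ × ∅ = {} (∅)
  {p39} × {k} = {(p39,k)}
  {p39} × {l} = {(p39,l)}
  {p39} × {k, l} = {(p39,k), (p39,l)}
  {p39, p40} × {k} = {(p39,k), (p40,k)}
  {p39, p41} × {k} = {(p39,k), (p41,k)}
  {p39, p40} × {l} = {(p39,l), (p40,l)}
  {p39, p41} × {l} = {(p39,l), (p41,l)}
  {p39, p40, p41} × {k} = {(p39,k), (p40,k), (p41,k)}
  {p39, p40, p41} × {l} = {(p39,l), (p40,l), (p41,l)}
  {p39, p40} × {k, l} = {(p39,k), (p39,l), (p40,k), (p40,l)}
  {p39, p41} × {k, l} = {(p39,k), (p39,l), (p41,k), (p41,l)}
  {p39, p40, p41} × {k, l} = {(p39,k), (p39,l), (p40,k), (p40,l), (p41,k), (p41,l)}
These 13 distinct sets form the basis B.
Close under arbitrary unions to get τ_{X×Y}; counting gives |τ_{X×Y}| = 25.


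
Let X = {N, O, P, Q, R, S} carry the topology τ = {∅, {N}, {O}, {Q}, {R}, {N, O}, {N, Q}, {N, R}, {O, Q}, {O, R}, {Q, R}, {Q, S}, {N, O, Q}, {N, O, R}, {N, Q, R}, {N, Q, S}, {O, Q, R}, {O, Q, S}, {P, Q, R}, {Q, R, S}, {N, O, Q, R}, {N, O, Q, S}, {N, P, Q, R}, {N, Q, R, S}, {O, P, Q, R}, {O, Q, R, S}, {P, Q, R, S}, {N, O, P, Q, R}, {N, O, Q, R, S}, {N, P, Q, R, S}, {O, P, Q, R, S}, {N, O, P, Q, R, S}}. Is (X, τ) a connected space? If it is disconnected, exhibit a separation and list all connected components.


(X, τ) is disconnected; components = [{N}, {O}, {P, Q, R, S}].

Find clopen sets (U ∈ τ with X ∖ U ∈ τ):
  U = ∅, X ∖ U = {N, O, P, Q, R, S} — both open, so U is clopen.
  U = {N}, X ∖ U = {O, P, Q, R, S} — both open, so U is clopen.
  U = {O}, X ∖ U = {N, P, Q, R, S} — both open, so U is clopen.
  U = {N, O}, X ∖ U = {P, Q, R, S} — both open, so U is clopen.
  U = {P, Q, R, S}, X ∖ U = {N, O} — both open, so U is clopen.
  U = {N, P, Q, R, S}, X ∖ U = {O} — both open, so U is clopen.
  U = {O, P, Q, R, S}, X ∖ U = {N} — both open, so U is clopen.
  U = {N, O, P, Q, R, S}, X ∖ U = ∅ — both open, so U is clopen.
Nontrivial clopen(s) exist: e.g. {N}. So (X, τ) is disconnected.
Compute connected components by grouping points that agree on all clopens:
  component: {N}
  component: {O}
  component: {P, Q, R, S}


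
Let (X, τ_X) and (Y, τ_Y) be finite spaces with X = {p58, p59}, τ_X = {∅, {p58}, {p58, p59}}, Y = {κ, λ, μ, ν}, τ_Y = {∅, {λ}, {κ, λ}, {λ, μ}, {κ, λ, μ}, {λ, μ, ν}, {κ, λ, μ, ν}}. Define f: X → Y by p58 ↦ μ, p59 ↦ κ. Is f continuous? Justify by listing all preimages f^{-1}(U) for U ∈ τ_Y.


f is NOT continuous.

Compute f^{-1}(U) for each U ∈ τ_Y:
  U = ∅: f^{-1}(U) = ∅ ∈ τ_X ✓.
  U = {λ}: f^{-1}(U) = ∅ ∈ τ_X ✓.
  U = {κ, λ}: f^{-1}(U) = {p59} ∉ τ_X ✗.
  U = {λ, μ}: f^{-1}(U) = {p58} ∈ τ_X ✓.
  U = {κ, λ, μ}: f^{-1}(U) = {p58, p59} ∈ τ_X ✓.
  U = {λ, μ, ν}: f^{-1}(U) = {p58} ∈ τ_X ✓.
  U = {κ, λ, μ, ν}: f^{-1}(U) = {p58, p59} ∈ τ_X ✓.
Found U = {κ, λ} with f^{-1}(U) = {p59} not in τ_X. Therefore f is NOT continuous.


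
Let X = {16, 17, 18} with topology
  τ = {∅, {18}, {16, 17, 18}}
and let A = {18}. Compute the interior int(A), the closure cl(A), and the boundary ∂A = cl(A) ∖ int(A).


int(A) = {18}, cl(A) = {16, 17, 18}, ∂A = {16, 17}.

Closed sets in (X, τ) are complements of opens:
  closed(X, τ) = {∅, {16, 17}, {16, 17, 18}}.
int(A) = ⋃ {U ∈ τ : U ⊆ A}. Opens contained in A: ∅, {18}.
Taking the union of these: int(A) = {18}.
cl(A) = ⋂ {C closed : A ⊆ C}. Closed sets containing A: {16, 17, 18}.
Intersecting these: cl(A) = {16, 17, 18}.
∂A = cl(A) ∖ int(A) = {16, 17, 18} ∖ {18} = {16, 17}.


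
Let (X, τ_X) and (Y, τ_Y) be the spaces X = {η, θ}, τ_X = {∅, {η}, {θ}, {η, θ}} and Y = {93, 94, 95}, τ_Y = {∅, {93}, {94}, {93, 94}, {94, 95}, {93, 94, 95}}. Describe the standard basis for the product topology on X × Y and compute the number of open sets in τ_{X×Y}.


Basis B = {∅ × ∅, {η} × {93}, {η} × {94}, {θ} × {93}, {θ} × {94}, {η} × {93, 94}, {η, θ} × {93}, {η} × {94, 95}, {η, θ} × {94}, {θ} × {93, 94}, {θ} × {94, 95}, {η} × {93, 94, 95}, {θ} × {93, 94, 95}, {η, θ} × {93, 94}, {η, θ} × {94, 95}, {η, θ} × {93, 94, 95}}; |τ_{X×Y}| = 36.

Enumerate products U × V with U ∈ τ_X, V ∈ τ_Y (deduplicated):
  ∅ × ∅ = {} (∅)
  {η} × {93} = {(η,93)}
  {η} × {94} = {(η,94)}
  {θ} × {93} = {(θ,93)}
  {θ} × {94} = {(θ,94)}
  {η} × {93, 94} = {(η,93), (η,94)}
  {η, θ} × {93} = {(η,93), (θ,93)}
  {η} × {94, 95} = {(η,94), (η,95)}
  {η, θ} × {94} = {(η,94), (θ,94)}
  {θ} × {93, 94} = {(θ,93), (θ,94)}
  {θ} × {94, 95} = {(θ,94), (θ,95)}
  {η} × {93, 94, 95} = {(η,93), (η,94), (η,95)}
  {θ} × {93, 94, 95} = {(θ,93), (θ,94), (θ,95)}
  {η, θ} × {93, 94} = {(η,93), (η,94), (θ,93), (θ,94)}
  {η, θ} × {94, 95} = {(η,94), (η,95), (θ,94), (θ,95)}
  {η, θ} × {93, 94, 95} = {(η,93), (η,94), (η,95), (θ,93), (θ,94), (θ,95)}
These 16 distinct sets form the basis B.
Close under arbitrary unions to get τ_{X×Y}; counting gives |τ_{X×Y}| = 36.


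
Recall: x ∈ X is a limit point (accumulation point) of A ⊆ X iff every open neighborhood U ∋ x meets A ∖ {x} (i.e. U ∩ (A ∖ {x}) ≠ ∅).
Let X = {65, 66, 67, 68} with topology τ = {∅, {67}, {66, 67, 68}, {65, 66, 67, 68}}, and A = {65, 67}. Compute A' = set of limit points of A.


A' = {65, 66, 68}

For each x ∈ X, list the open sets U ∈ τ with x ∈ U, then check whether U ∩ (A ∖ {x}) ≠ ∅ for every such U.
  x = 65: opens ∋ x are {65, 66, 67, 68}; each meets A ∖ {65}, so x IS a limit point.
  x = 66: opens ∋ x are {66, 67, 68}, {65, 66, 67, 68}; each meets A ∖ {66}, so x IS a limit point.
  x = 67: open {67} ∋ x has {67} ∩ (A ∖ {67}) = ∅, so x is NOT a limit point.
  x = 68: opens ∋ x are {66, 67, 68}, {65, 66, 67, 68}; each meets A ∖ {68}, so x IS a limit point.
Collecting: A' = {65, 66, 68}.


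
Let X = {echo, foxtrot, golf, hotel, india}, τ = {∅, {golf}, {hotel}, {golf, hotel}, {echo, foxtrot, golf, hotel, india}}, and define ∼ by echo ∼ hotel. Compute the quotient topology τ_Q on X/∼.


X/∼ = {[echo=hotel], [foxtrot], [golf], [india]}; |τ_Q| = 3.

Equivalence classes: [echo=hotel], [foxtrot], [golf], [india].
Quotient map π: X → X/∼ sends echo ↦ [echo=hotel], foxtrot ↦ [foxtrot], golf ↦ [golf], hotel ↦ [echo=hotel], india ↦ [india].
For each subset V ⊆ X/∼, compute π^{-1}(V) ⊆ X and check whether π^{-1}(V) ∈ τ. V is open in τ_Q iff π^{-1}(V) ∈ τ.
  V = {}: π^{-1}(V) = ∅ ∈ τ ✓.
  V = {[echo=hotel]}: π^{-1}(V) = {echo, hotel} ∉ τ ✗.
  V = {[foxtrot]}: π^{-1}(V) = {foxtrot} ∉ τ ✗.
  V = {[echo=hotel], [foxtrot]}: π^{-1}(V) = {echo, foxtrot, hotel} ∉ τ ✗.
  V = {[golf]}: π^{-1}(V) = {golf} ∈ τ ✓.
  V = {[echo=hotel], [golf]}: π^{-1}(V) = {echo, golf, hotel} ∉ τ ✗.
  V = {[foxtrot], [golf]}: π^{-1}(V) = {foxtrot, golf} ∉ τ ✗.
  V = {[echo=hotel], [foxtrot], [golf]}: π^{-1}(V) = {echo, foxtrot, golf, hotel} ∉ τ ✗.
  V = {[india]}: π^{-1}(V) = {india} ∉ τ ✗.
  V = {[echo=hotel], [india]}: π^{-1}(V) = {echo, hotel, india} ∉ τ ✗.
  V = {[foxtrot], [india]}: π^{-1}(V) = {foxtrot, india} ∉ τ ✗.
  V = {[echo=hotel], [foxtrot], [india]}: π^{-1}(V) = {echo, foxtrot, hotel, india} ∉ τ ✗.
  V = {[golf], [india]}: π^{-1}(V) = {golf, india} ∉ τ ✗.
  V = {[echo=hotel], [golf], [india]}: π^{-1}(V) = {echo, golf, hotel, india} ∉ τ ✗.
  V = {[foxtrot], [golf], [india]}: π^{-1}(V) = {foxtrot, golf, india} ∉ τ ✗.
  V = {[echo=hotel], [foxtrot], [golf], [india]}: π^{-1}(V) = {echo, foxtrot, golf, hotel, india} ∈ τ ✓.
Open sets in the quotient: τ_Q = {{}, {[golf]}, {[echo=hotel], [foxtrot], [golf], [india]}} (3 elements).
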